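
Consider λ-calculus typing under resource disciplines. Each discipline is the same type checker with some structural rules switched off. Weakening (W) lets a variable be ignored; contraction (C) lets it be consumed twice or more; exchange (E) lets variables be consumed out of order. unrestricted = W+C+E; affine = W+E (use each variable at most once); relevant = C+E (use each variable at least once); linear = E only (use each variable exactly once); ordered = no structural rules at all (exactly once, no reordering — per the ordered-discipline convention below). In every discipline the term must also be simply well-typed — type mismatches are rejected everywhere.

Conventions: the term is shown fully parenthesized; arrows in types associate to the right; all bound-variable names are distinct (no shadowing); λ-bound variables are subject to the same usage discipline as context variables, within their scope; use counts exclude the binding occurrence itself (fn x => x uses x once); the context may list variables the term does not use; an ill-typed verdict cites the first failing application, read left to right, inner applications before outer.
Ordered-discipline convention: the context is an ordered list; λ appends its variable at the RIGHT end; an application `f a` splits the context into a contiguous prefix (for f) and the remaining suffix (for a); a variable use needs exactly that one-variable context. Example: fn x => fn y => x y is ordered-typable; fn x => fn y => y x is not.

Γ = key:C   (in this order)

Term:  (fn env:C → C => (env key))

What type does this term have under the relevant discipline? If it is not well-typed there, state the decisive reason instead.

term : (C → C) → C
variable uses: key ×1, env [bound] ×1
uses in reading order: env, key
typing: ✓ — (C → C) → C
all disciplines: ordered ✗ | linear ✓ | affine ✓ | relevant ✓ | unrestricted ✓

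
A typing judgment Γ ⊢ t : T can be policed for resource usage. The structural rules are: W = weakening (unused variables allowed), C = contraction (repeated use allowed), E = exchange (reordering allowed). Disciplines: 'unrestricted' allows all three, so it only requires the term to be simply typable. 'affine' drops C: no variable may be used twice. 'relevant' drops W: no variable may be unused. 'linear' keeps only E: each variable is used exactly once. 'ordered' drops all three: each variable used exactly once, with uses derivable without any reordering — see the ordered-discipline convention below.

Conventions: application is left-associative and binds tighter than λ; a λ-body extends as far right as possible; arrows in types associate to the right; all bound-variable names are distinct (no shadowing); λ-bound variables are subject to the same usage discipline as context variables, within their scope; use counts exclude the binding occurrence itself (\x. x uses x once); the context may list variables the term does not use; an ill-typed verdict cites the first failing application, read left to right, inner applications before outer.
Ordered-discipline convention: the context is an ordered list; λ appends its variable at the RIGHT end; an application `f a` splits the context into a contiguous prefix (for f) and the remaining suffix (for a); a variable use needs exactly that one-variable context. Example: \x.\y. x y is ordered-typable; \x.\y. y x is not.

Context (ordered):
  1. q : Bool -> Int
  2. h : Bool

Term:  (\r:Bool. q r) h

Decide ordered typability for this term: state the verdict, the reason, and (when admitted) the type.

yes — one use each (q, h, r); ordered split holds; term : Int
variable uses: q=1; h=1; r [bound]=1
order of uses: q, r, h
typing: well-typed — term : Int
across the five disciplines: ordered ✓ | linear ✓ | affine ✓ | relevant ✓ | unrestricted ✓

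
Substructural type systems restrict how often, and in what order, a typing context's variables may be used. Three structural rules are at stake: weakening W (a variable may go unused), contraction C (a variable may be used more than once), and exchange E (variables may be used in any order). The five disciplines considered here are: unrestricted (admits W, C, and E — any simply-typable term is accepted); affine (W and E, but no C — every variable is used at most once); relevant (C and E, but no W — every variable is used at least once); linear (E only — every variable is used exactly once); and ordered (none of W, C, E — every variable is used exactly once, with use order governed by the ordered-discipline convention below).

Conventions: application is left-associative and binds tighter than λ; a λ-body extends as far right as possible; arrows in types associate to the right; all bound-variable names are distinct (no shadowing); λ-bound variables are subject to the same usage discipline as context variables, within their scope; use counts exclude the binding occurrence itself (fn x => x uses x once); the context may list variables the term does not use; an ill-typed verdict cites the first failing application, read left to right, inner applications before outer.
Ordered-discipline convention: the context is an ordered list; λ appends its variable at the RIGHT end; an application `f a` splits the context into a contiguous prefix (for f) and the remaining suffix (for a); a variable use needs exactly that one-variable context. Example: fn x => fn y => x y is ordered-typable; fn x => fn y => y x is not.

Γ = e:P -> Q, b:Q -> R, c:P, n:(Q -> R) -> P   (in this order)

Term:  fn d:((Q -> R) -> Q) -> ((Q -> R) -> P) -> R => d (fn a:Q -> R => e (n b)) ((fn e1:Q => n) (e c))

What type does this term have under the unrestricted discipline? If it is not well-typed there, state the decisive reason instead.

term : (((Q -> R) -> Q) -> ((Q -> R) -> P) -> R) -> R
variable uses: e: 2; b: 1; c: 1; n: 2; d [bound]: 1; a [bound]: 0; e1 [bound]: 0
left-to-right use order: d, e, n, b, n, e, c
typing: well-typed at (((Q -> R) -> Q) -> ((Q -> R) -> P) -> R) -> R
summary: ordered ✗ | linear ✗ | affine ✗ | relevant ✗ | unrestricted ✓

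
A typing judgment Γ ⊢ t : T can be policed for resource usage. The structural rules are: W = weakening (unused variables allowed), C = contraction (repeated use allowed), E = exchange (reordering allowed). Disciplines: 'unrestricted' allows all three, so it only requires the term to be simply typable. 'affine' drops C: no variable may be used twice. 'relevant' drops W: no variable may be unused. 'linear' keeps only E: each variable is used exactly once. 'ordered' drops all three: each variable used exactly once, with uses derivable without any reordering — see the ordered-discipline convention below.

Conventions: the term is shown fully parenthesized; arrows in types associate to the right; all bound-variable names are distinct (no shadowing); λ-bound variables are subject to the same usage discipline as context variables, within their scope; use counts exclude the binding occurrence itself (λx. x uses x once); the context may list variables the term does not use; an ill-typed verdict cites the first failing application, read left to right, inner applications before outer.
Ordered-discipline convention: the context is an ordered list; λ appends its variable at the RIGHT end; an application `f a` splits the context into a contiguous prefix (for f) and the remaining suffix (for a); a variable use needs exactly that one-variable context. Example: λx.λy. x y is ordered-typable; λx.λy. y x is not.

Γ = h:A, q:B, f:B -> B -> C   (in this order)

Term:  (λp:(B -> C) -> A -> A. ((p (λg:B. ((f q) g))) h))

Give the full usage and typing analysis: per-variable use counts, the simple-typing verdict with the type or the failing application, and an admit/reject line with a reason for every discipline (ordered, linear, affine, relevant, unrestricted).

use counts: h: 1, q: 1, f: 1, p [bound]: 1, g [bound]: 1
use order (left to right): p, f, q, g, h
typing: the term checks, with type ((B -> C) -> A -> A) -> A
ordered: ✗, no contiguous prefix/suffix split fits p, f, q, g, h
linear: ✓, exactly-once usage across h, q, f, p, g
affine: ✓, none of h, q, f, p, g used more than once
relevant: ✓, every one of h, q, f, p, g appears
unrestricted: ✓, type-checks (((B -> C) -> A -> A) -> A) and nothing is barred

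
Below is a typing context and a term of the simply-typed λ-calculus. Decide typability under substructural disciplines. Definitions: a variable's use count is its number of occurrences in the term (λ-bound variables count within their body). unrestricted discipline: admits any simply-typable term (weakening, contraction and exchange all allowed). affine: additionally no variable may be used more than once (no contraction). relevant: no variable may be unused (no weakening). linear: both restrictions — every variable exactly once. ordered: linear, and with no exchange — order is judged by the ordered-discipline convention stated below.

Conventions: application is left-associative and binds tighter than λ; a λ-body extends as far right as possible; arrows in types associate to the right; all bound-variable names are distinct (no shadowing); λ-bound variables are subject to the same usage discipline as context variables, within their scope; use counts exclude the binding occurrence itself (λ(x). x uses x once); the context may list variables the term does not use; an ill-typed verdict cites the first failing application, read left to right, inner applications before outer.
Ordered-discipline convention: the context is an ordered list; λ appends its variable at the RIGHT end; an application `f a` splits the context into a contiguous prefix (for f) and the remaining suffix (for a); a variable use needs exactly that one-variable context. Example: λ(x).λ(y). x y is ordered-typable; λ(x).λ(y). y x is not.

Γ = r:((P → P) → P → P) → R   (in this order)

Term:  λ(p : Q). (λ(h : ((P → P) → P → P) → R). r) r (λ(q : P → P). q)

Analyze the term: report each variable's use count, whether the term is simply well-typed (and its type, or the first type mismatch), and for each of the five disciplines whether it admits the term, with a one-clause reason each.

counts: r ×2, p (bound) ×0, h (bound) ×0, q (bound) ×1
uses in reading order: r, r, q
typing: ✓ — Q → R
ordered: ✗ — r ×2 used more than once (contraction); p, h left unused
linear: ✗ — r ×2 used more than once (contraction); p, h left unused
affine: ✗ — r ×2 used more than once (contraction)
relevant: ✗ — p, h left unused
unrestricted: ✓ — type-checks (Q → R) and nothing is barred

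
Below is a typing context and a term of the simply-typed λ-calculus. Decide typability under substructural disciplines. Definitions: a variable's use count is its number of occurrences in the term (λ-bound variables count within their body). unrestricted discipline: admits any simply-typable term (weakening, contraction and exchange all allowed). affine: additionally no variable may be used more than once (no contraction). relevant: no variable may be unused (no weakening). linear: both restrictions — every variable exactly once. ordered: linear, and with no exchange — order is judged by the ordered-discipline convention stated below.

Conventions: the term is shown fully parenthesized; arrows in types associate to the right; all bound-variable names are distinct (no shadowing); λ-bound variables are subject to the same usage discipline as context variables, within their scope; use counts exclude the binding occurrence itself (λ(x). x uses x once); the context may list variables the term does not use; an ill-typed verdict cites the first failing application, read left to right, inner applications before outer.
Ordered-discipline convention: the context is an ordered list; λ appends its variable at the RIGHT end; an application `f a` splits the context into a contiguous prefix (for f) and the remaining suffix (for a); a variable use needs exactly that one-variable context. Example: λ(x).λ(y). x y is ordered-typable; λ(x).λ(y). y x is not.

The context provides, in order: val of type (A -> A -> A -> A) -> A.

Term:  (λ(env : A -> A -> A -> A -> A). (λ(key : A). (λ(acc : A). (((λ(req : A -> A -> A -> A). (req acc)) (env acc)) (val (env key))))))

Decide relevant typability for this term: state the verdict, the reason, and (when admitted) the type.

yes — val, env, key, acc, req: all used, weakening unneeded; term : (A -> A -> A -> A -> A) -> A -> A -> A -> A
use counts: val: 1, env (bound): 2, key (bound): 1, acc (bound): 2, req (bound): 1
uses in reading order: req, acc, env, acc, val, env, key
typing: well-typed — term : (A -> A -> A -> A -> A) -> A -> A -> A -> A
all disciplines: ordered ✗ | linear ✗ | affine ✗ | relevant ✓ | unrestricted ✓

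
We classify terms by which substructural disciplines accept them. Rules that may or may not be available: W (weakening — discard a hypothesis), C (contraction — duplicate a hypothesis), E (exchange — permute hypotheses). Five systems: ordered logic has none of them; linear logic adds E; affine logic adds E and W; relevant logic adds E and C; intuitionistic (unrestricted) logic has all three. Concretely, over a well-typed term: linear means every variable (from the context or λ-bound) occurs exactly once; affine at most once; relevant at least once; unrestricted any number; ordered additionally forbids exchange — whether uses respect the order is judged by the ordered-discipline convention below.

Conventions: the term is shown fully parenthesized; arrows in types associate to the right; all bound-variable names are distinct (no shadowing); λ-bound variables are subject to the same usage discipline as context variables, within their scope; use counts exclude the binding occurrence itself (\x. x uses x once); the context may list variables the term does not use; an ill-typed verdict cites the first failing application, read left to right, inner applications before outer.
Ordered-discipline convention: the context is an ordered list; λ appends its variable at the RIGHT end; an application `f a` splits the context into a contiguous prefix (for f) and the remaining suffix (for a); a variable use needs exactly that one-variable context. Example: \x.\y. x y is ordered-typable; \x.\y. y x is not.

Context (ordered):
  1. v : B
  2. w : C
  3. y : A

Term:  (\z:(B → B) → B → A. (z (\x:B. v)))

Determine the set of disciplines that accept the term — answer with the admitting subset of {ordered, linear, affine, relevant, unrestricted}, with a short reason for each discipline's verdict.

admitted by: affine, unrestricted
counts: v ×1; w ×0; y ×0; z (λ-bound) ×1; x (λ-bound) ×0
use order (left to right): z, v
typing: ✓ — ((B → B) → B → A) → B → A
ordered: ✗, w, y, x never used (weakening)
linear: ✗, w, y, x never used (weakening)
affine: ✓, none of v, w, y, z, x used more than once
relevant: ✗, w, y, x never used (weakening)
unrestricted: ✓, typability at ((B → B) → B → A) → B → A is all that's needed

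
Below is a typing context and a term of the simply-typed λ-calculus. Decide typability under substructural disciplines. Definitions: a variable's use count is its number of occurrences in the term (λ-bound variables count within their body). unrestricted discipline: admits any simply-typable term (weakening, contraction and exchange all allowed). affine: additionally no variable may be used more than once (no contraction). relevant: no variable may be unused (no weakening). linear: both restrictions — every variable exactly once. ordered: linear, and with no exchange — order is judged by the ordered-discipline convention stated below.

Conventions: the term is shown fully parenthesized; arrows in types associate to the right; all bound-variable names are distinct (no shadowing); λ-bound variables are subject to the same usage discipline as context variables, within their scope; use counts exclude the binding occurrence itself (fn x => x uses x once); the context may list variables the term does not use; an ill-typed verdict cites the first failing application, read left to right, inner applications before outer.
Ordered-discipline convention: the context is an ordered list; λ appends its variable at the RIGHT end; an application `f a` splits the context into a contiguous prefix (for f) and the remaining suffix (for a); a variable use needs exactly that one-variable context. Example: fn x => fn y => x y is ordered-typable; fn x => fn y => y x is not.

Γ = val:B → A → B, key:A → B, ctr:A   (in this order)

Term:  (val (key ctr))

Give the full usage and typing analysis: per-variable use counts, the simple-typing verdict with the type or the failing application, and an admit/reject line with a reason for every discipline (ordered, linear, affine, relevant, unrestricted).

counts: val=1; key=1; ctr=1
uses in reading order: val, key, ctr
typing: well-typed — term : A → B
ordered: ✓, val, key, ctr: once each, no exchange needed
linear: ✓, exactly-once usage across val, key, ctr
affine: ✓, val, key, ctr: no repeats, contraction unneeded
relevant: ✓, every one of val, key, ctr appears
unrestricted: ✓, typability at A → B is all that's needed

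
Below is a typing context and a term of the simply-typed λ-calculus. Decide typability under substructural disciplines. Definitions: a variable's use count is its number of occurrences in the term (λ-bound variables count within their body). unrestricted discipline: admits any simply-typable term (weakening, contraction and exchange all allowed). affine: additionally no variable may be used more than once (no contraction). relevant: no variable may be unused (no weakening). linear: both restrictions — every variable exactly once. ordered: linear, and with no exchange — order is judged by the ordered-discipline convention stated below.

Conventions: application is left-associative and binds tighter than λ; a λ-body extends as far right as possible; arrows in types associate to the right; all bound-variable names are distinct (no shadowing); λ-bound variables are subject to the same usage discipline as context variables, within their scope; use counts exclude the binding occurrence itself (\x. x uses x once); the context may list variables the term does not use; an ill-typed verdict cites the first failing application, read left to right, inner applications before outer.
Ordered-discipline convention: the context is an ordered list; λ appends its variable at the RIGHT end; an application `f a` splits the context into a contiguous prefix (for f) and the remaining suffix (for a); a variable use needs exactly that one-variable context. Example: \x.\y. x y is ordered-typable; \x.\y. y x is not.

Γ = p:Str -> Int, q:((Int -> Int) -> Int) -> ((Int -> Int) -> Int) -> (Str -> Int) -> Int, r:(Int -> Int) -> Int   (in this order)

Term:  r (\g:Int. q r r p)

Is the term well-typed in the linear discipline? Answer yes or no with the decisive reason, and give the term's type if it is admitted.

no — uses contraction: r ×3; g never used (weakening)
usage: p: 1; q: 1; r: 3; g [bound]: 0
left-to-right use order: r, q, r, r, p
typing: ✓ — Int
across the five disciplines: ordered ✗ · linear ✗ · affine ✗ · relevant ✗ · unrestricted ✓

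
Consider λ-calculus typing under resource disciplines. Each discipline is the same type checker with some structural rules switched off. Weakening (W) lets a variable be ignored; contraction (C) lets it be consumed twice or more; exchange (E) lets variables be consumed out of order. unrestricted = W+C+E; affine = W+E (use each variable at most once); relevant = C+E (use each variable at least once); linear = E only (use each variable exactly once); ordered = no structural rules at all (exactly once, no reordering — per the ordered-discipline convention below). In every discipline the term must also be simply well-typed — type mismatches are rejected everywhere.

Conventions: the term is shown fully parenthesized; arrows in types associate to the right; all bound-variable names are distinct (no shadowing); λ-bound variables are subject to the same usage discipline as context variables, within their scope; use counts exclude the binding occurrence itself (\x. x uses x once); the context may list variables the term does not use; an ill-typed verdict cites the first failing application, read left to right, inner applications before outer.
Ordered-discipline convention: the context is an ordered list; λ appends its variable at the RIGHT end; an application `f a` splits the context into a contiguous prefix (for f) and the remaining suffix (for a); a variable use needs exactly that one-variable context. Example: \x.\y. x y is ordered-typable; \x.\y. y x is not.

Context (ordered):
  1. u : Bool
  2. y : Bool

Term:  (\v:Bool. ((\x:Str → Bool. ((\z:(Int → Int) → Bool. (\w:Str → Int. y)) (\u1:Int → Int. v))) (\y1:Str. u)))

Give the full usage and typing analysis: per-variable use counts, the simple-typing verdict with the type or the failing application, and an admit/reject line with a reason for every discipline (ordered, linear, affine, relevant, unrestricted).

counts: u: 1×, y: 1×, v (λ-bound): 1×, x (λ-bound): 0×, z (λ-bound): 0×, w (λ-bound): 0×, u1 (λ-bound): 0×, y1 (λ-bound): 0×
use order (left to right): y, v, u
typing: ✓ — Bool → (Str → Int) → Bool
ordered: ✗ — x, z, w, u1, y1 never used (weakening)
linear: ✗ — x, z, w, u1, y1 never used (weakening)
affine: ✓ — none of u, y, v, x, z, w, u1, y1 used more than once
relevant: ✗ — x, z, w, u1, y1 never used (weakening)
unrestricted: ✓ — type-checks (Bool → (Str → Int) → Bool) and nothing is barred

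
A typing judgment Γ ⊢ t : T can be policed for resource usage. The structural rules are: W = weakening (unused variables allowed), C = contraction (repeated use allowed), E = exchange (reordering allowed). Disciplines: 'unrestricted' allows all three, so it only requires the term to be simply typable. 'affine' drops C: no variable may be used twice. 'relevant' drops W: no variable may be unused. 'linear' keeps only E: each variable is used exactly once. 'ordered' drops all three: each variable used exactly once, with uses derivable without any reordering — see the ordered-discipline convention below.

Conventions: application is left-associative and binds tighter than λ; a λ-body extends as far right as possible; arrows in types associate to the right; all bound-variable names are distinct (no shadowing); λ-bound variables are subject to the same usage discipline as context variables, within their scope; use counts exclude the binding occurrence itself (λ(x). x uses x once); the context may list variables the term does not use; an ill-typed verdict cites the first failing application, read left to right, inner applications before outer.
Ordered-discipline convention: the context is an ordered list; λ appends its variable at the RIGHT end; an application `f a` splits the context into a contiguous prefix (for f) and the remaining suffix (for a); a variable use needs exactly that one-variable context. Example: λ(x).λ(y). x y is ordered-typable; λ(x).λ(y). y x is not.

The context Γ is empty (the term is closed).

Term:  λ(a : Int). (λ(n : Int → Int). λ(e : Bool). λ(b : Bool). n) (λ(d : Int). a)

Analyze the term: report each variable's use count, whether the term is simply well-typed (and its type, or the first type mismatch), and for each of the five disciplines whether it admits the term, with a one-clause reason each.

usage: a (λ-bound) ×1, n (λ-bound) ×1, e (λ-bound) ×0, b (λ-bound) ×0, d (λ-bound) ×0
left-to-right use order: n, a
typing: well-typed — term : Int → Bool → Bool → Int → Int
ordered: ✗ — unused: e, b, d — weakening required
linear: ✗ — unused: e, b, d — weakening required
affine: ✓ — at most one use each (a, n, e, b, d)
relevant: ✗ — unused: e, b, d — weakening required
unrestricted: ✓ — type-checks (Int → Bool → Bool → Int → Int) and nothing is barred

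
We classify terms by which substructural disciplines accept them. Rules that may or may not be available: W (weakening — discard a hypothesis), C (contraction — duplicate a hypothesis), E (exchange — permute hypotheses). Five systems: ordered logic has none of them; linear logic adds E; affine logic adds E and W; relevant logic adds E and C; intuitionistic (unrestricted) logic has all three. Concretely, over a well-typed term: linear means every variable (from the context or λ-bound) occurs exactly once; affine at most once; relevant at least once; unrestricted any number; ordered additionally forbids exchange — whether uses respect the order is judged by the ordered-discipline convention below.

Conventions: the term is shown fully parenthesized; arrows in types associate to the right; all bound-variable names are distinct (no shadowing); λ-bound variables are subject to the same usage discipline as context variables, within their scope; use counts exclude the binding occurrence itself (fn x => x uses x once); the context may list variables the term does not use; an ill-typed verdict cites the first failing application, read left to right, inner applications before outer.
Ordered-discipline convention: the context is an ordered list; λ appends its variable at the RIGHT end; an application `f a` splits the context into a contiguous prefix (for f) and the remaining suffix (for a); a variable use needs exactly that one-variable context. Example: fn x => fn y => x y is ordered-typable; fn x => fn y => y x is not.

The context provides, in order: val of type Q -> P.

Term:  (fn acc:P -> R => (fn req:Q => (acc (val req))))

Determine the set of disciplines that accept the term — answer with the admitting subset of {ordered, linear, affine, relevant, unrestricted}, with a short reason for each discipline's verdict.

admitted by: linear, affine, relevant, unrestricted
usage: val ×1; acc [bound] ×1; req [bound] ×1
uses in reading order: acc, val, req
typing: ✓ — (P -> R) -> Q -> R
ordered: ✗ — use order acc, val, req needs exchange
linear: ✓ — each of val, acc, req used exactly once
affine: ✓ — no duplicate uses among val, acc, req
relevant: ✓ — none of val, acc, req goes unused
unrestricted: ✓ — typability at (P -> R) -> Q -> R is all that's needed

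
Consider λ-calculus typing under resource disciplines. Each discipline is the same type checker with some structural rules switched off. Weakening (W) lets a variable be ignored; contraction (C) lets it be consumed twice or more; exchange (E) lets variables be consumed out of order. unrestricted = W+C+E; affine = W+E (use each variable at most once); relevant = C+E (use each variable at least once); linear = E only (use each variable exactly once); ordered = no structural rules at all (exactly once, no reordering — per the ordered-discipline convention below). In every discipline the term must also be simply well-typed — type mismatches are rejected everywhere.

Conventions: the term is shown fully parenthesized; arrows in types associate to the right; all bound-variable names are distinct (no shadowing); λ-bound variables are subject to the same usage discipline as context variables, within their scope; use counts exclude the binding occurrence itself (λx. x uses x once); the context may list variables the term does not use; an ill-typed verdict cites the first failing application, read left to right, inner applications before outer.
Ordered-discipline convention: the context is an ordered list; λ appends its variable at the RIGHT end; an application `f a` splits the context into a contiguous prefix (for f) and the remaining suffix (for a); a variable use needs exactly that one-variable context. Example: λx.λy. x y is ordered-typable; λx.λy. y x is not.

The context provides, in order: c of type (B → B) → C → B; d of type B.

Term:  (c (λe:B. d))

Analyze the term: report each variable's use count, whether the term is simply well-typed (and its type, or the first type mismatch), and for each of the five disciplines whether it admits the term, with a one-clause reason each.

counts: c ×1, d ×1, e (bound) ×0
left-to-right use order: c, d
typing: ✓ — C → B
ordered: ✗ — e left unused
linear: ✗ — e left unused
affine: ✓ — no duplicate uses among c, d, e
relevant: ✗ — e left unused
unrestricted: ✓ — type-checks (C → B) and nothing is barred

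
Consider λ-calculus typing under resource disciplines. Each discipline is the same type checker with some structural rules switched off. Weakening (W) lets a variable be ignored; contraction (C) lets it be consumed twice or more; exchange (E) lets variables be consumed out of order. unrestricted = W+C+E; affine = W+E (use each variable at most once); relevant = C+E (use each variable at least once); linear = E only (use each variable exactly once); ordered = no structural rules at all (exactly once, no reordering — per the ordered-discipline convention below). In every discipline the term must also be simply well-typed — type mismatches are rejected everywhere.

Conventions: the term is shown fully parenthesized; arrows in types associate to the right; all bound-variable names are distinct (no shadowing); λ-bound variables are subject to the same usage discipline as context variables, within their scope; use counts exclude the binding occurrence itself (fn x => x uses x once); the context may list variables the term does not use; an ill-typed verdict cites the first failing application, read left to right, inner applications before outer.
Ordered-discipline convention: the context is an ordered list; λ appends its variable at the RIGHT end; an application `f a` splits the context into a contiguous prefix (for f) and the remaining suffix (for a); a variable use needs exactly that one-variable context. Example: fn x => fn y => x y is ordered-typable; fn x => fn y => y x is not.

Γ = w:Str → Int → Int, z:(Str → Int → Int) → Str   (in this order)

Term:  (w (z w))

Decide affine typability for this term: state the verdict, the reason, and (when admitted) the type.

no — repeated use of w ×2
variable uses: w ×2, z ×1
left-to-right use order: w, z, w
typing: ✓ — Int → Int
all disciplines: ordered ✗, linear ✗, affine ✗, relevant ✓, unrestricted ✓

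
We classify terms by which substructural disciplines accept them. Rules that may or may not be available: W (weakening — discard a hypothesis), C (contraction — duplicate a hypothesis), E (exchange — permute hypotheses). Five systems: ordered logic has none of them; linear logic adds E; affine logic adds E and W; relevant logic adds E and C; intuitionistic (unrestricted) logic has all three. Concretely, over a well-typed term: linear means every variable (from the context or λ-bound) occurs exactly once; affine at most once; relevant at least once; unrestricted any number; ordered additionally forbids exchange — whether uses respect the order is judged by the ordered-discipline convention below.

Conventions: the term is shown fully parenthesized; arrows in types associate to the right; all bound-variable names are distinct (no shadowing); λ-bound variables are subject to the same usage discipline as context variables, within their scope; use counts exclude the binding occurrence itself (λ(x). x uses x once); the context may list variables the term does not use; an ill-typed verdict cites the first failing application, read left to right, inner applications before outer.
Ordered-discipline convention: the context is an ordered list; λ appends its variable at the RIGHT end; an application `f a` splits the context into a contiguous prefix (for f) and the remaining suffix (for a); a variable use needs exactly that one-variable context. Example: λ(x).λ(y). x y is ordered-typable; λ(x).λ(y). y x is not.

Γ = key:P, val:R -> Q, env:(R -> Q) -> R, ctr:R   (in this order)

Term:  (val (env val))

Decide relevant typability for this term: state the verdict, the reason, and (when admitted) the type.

no — key, ctr never used (weakening)
use counts: key ×0; val ×2; env ×1; ctr ×0
uses in reading order: val, env, val
typing: well-typed — term : Q
across the five disciplines: ordered ✗ | linear ✗ | affine ✗ | relevant ✗ | unrestricted ✓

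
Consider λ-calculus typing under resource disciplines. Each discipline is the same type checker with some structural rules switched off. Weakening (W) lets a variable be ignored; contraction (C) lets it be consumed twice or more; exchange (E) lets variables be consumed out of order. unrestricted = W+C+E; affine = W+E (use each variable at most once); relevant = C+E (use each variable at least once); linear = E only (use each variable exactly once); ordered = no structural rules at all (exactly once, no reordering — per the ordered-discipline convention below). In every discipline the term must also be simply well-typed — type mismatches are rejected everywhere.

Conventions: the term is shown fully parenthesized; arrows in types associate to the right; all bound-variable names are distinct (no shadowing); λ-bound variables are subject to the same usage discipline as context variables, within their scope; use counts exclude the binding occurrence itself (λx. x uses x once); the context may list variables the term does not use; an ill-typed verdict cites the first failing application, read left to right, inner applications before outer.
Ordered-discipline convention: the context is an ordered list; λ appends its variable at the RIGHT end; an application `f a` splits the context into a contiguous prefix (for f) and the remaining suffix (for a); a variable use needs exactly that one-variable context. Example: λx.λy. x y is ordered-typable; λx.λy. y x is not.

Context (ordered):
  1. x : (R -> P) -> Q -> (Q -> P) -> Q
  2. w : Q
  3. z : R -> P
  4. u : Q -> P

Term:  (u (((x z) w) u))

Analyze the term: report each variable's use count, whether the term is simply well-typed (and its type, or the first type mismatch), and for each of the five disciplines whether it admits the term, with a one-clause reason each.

use counts: x: 1×, w: 1×, z: 1×, u: 2×
use order (left to right): u, x, z, w, u
typing: well-typed — term : P
ordered: ✗, uses contraction: u ×2
linear: ✗, uses contraction: u ×2
affine: ✗, uses contraction: u ×2
relevant: ✓, every one of x, w, z, u appears
unrestricted: ✓, simply typable at P; W, C, E all held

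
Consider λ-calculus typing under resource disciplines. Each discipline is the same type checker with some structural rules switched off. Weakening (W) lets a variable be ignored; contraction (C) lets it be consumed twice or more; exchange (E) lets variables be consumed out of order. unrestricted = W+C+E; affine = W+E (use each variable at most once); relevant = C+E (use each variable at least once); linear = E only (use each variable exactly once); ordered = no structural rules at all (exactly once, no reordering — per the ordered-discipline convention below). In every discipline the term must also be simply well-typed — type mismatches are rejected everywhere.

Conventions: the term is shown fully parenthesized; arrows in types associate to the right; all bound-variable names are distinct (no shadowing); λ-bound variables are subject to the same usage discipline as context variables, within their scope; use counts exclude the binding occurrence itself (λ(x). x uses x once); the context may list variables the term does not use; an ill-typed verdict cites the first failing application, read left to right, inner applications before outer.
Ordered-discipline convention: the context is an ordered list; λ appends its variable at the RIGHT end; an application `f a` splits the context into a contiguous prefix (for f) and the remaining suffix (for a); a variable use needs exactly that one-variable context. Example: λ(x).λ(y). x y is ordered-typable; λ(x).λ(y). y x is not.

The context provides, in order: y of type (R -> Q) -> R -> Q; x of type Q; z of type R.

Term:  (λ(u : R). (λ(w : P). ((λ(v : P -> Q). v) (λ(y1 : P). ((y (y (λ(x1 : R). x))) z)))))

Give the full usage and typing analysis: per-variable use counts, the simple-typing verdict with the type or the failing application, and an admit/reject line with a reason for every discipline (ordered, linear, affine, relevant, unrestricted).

usage: y=2; x=1; z=1; u (λ-bound)=0; w (λ-bound)=0; v (λ-bound)=1; y1 (λ-bound)=0; x1 (λ-bound)=0
uses in reading order: v, y, y, x, z
typing: well-typed at R -> P -> P -> Q
ordered ✗ (needs contraction — y ×2; needs weakening: u, w, y1, x1 unused)
linear ✗ (needs contraction — y ×2; needs weakening: u, w, y1, x1 unused)
affine ✗ (needs contraction — y ×2)
relevant ✗ (needs weakening: u, w, y1, x1 unused)
unrestricted ✓ (simply typable at R -> P -> P -> Q; W, C, E all held)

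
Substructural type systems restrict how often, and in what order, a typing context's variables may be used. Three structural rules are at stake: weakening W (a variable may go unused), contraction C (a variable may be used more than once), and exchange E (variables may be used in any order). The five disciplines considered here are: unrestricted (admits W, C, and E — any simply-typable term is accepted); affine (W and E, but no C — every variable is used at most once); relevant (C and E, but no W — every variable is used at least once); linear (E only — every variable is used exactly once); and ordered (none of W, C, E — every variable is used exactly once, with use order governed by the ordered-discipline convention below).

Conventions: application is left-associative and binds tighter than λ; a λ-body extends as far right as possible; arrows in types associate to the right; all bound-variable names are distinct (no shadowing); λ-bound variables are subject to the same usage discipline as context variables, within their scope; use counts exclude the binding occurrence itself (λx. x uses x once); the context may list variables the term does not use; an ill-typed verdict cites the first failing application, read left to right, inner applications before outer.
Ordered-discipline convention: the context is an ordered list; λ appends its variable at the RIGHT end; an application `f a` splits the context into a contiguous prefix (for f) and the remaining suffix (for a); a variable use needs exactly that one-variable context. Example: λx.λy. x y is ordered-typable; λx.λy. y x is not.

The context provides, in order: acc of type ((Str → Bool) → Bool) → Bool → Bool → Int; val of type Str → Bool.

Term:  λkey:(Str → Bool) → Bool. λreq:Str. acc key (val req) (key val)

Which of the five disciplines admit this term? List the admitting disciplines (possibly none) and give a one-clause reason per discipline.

admitted in: relevant, unrestricted
use counts: acc=1, val=2, key [bound]=2, req [bound]=1
use order (left to right): acc, key, val, req, key, val
typing: well-typed at ((Str → Bool) → Bool) → Str → Int
ordered: ✗, uses contraction: val ×2, key ×2
linear: ✗, uses contraction: val ×2, key ×2
affine: ✗, uses contraction: val ×2, key ×2
relevant: ✓, acc, val, key, req: all used, weakening unneeded
unrestricted: ✓, well-typed at ((Str → Bool) → Bool) → Str → Int; no restrictions here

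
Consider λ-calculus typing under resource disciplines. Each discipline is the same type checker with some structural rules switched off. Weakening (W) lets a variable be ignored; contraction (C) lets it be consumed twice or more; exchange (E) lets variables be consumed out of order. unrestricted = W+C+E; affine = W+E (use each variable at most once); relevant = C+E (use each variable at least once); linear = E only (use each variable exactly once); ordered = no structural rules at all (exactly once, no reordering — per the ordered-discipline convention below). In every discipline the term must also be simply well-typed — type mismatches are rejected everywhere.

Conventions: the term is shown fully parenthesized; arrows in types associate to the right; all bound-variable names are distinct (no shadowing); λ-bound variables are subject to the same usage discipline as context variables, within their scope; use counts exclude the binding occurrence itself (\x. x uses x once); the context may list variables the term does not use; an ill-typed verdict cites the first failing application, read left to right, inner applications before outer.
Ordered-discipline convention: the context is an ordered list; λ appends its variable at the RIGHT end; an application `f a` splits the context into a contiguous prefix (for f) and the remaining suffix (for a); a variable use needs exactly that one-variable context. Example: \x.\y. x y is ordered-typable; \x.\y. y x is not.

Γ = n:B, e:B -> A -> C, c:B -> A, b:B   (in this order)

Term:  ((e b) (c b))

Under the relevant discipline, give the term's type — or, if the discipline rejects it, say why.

not well-typed under relevant — n left unused
usage: n: 0×; e: 1×; c: 1×; b: 2×
uses in reading order: e, b, c, b
typing: ✓ — C
per-discipline verdicts: ordered ✗; linear ✗; affine ✗; relevant ✗; unrestricted ✓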